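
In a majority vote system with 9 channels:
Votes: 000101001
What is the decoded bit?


Ones: 3 out of 9
Threshold: 5

0 (3/9 voted 1)


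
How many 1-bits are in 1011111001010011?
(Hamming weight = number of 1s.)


Counting 1s in 1011111001010011

10


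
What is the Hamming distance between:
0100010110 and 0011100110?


XOR: 0111110000
Count of 1s: 5

5


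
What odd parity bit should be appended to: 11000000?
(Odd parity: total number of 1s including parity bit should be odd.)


Number of 1s in data: 2
Parity bit: 1

1


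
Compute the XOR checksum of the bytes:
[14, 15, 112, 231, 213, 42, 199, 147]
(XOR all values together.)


XOR chain: 14 ^ 15 ^ 112 ^ 231 ^ 213 ^ 42 ^ 199 ^ 147 = 61

61


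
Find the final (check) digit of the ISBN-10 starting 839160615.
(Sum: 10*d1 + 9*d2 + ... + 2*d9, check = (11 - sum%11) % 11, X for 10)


Weighted sum: 259
259 mod 11 = 6

Check digit: 5


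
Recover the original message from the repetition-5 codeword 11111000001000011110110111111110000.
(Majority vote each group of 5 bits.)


Groups: 11111, 00000, 10000, 11110, 11011, 11111, 10000
Majority votes: 1001110

1001110


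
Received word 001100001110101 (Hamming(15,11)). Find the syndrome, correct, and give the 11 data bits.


Syndrome = 13: error at position 13

Data: 10001110001 (corrected bit 13)


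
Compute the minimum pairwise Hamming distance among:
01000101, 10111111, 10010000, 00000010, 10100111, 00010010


Comparing all pairs, minimum distance: 1
Can detect 0 errors, correct 0 errors

1


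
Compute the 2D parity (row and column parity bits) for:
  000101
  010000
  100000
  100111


Row parities: 0110
Column parities: 010010

Row P: 0110, Col P: 010010, Corner: 0


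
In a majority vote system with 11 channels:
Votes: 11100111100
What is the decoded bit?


Ones: 7 out of 11
Threshold: 6

1 (7/11 voted 1)


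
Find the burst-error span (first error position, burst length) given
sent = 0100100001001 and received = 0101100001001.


XOR: 0001000000000

Burst at position 3, length 1


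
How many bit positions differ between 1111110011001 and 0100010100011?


XOR: 1011100111010
Count of 1s: 8

8


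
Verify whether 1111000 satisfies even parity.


Number of 1s: 4

Yes, parity is correct (4 ones)


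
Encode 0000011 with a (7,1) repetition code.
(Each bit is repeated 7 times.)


Each bit -> 7 copies

0000000000000000000000000000000000011111111111111


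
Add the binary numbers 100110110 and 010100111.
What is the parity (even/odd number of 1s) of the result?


100110110 = 310
010100111 = 167
Sum = 477 = 111011101
1s count = 7

odd parity (7 ones in 111011101)


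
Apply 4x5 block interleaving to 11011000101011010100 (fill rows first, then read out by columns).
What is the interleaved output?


Matrix:
  11011
  00010
  10110
  10100
Read columns: 10111000001111101000

10111000001111101000


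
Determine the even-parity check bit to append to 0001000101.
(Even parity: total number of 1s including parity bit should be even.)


Number of 1s in data: 3
Parity bit: 1

1


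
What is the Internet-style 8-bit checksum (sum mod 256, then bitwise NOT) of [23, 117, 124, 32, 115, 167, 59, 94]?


Sum = 731 mod 256 = 219
Complement = 36

36


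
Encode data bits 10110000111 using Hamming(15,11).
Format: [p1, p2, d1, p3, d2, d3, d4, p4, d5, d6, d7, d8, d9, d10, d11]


Parity bits: p1=0, p2=1, p3=1, p4=1

011101110000111


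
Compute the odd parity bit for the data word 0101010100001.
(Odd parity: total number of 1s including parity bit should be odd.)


Number of 1s in data: 5
Parity bit: 0

0


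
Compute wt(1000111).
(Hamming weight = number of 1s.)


Counting 1s in 1000111

4


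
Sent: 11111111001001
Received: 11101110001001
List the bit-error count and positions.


XOR: 00010001000000

2 error(s) at position(s): 3, 7


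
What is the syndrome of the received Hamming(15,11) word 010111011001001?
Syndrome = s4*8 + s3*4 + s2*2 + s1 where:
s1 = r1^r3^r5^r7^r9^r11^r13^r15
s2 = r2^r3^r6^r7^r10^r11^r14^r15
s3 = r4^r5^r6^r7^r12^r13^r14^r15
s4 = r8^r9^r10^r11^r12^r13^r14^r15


s1=1, s2=1, s3=1, s4=0

Syndrome = 7 (error at position 7)


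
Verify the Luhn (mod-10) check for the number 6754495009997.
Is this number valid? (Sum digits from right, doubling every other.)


Luhn sum = 76
76 mod 10 = 6

Invalid (Luhn sum mod 10 = 6)


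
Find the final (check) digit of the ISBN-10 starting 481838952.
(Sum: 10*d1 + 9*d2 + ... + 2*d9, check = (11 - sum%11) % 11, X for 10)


Weighted sum: 289
289 mod 11 = 3

Check digit: 8


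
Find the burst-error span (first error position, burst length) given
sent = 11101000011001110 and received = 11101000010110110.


XOR: 00000000001111000

Burst at position 10, length 4


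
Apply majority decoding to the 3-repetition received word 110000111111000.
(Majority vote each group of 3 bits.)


Groups: 110, 000, 111, 111, 000
Majority votes: 10110

10110


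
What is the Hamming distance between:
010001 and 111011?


XOR: 101010
Count of 1s: 3

3


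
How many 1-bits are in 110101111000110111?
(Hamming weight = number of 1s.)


Counting 1s in 110101111000110111

12


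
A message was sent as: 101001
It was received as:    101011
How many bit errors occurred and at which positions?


XOR: 000010

1 error(s) at position(s): 4


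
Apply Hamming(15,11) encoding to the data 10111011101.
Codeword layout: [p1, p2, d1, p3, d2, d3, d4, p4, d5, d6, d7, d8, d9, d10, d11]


Parity bits: p1=0, p2=1, p3=1, p4=1

011101111011101


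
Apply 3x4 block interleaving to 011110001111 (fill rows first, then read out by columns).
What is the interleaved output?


Matrix:
  0111
  1000
  1111
Read columns: 011101101101

011101101101


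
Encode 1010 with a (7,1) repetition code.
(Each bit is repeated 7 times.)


Each bit -> 7 copies

1111111000000011111110000000


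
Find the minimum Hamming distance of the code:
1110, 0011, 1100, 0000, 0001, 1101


Comparing all pairs, minimum distance: 1
Can detect 0 errors, correct 0 errors

1


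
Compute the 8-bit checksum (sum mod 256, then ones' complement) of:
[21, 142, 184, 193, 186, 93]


Sum = 819 mod 256 = 51
Complement = 204

204


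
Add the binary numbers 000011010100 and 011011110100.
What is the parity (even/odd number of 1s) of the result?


000011010100 = 212
011011110100 = 1780
Sum = 1992 = 11111001000
1s count = 6

even parity (6 ones in 11111001000)


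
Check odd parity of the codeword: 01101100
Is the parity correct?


Number of 1s: 4

No, parity error (4 ones)


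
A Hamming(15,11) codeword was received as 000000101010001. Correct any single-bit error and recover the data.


Syndrome = 10: error at position 10

Data: 00011110001 (corrected bit 10)


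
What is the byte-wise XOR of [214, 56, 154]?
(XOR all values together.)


XOR chain: 214 ^ 56 ^ 154 = 116

116


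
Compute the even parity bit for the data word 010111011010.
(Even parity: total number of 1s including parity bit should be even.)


Number of 1s in data: 7
Parity bit: 1

1


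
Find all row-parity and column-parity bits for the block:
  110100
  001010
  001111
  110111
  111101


Row parities: 10011
Column parities: 111011

Row P: 10011, Col P: 111011, Corner: 1


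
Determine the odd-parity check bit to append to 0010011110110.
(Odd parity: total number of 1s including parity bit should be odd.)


Number of 1s in data: 7
Parity bit: 0

0


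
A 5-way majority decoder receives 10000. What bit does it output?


Ones: 1 out of 5
Threshold: 3

0 (1/5 voted 1)


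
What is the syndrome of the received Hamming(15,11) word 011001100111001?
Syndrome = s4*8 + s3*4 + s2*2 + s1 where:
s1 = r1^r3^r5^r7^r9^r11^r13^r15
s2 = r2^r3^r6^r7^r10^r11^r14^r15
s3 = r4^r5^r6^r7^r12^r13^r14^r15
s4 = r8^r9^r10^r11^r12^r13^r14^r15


s1=0, s2=1, s3=0, s4=0

Syndrome = 2 (error at position 2)


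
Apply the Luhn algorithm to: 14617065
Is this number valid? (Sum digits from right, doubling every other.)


Luhn sum = 23
23 mod 10 = 3

Invalid (Luhn sum mod 10 = 3)


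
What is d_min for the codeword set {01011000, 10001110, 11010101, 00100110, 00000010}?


Comparing all pairs, minimum distance: 2
Can detect 1 errors, correct 0 errors

2


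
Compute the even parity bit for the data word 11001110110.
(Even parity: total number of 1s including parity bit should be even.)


Number of 1s in data: 7
Parity bit: 1

1


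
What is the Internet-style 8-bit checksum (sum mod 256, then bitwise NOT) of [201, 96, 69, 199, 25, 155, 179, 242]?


Sum = 1166 mod 256 = 142
Complement = 113

113


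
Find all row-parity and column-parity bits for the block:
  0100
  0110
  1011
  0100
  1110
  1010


Row parities: 101110
Column parities: 1001

Row P: 101110, Col P: 1001, Corner: 0


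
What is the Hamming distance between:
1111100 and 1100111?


XOR: 0011011
Count of 1s: 4

4


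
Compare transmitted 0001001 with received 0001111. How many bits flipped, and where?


XOR: 0000110

2 error(s) at position(s): 4, 5


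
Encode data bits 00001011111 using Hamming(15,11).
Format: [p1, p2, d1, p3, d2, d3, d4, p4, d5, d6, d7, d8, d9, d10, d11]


Parity bits: p1=0, p2=1, p3=0, p4=0

010000001011111


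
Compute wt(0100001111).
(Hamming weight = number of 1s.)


Counting 1s in 0100001111

5


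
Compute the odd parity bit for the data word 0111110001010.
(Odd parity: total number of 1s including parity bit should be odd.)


Number of 1s in data: 7
Parity bit: 0

0


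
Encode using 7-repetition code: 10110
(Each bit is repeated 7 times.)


Each bit -> 7 copies

11111110000000111111111111110000000


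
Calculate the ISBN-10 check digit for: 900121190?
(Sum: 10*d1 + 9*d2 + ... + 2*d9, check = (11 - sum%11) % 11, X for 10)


Weighted sum: 145
145 mod 11 = 2

Check digit: 9


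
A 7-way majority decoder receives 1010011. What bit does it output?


Ones: 4 out of 7
Threshold: 4

1 (4/7 voted 1)


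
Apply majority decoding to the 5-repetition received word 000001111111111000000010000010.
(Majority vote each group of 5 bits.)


Groups: 00000, 11111, 11111, 00000, 00100, 00010
Majority votes: 011000

011000


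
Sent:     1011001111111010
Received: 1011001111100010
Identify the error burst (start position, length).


XOR: 0000000000011000

Burst at position 11, length 2


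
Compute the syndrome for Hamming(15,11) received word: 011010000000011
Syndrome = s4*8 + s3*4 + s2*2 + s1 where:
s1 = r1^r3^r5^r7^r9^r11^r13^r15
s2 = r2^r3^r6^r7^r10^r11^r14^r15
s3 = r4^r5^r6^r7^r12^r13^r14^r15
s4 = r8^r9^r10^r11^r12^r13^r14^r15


s1=1, s2=0, s3=1, s4=0

Syndrome = 5 (error at position 5)


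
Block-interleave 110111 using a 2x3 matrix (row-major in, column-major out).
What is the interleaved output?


Matrix:
  110
  111
Read columns: 111101

111101


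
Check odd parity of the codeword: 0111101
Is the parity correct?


Number of 1s: 5

Yes, parity is correct (5 ones)


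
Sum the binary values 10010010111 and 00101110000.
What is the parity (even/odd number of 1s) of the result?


10010010111 = 1175
00101110000 = 368
Sum = 1543 = 11000000111
1s count = 5

odd parity (5 ones in 11000000111)


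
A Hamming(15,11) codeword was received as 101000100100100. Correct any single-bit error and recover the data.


Syndrome = 2: error at position 2

Data: 10010100100 (corrected bit 2)


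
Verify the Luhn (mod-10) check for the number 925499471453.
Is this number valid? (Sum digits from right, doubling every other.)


Luhn sum = 59
59 mod 10 = 9

Invalid (Luhn sum mod 10 = 9)


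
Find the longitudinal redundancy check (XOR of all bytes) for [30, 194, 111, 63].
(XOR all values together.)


XOR chain: 30 ^ 194 ^ 111 ^ 63 = 140

140


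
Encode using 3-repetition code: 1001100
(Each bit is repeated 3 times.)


Each bit -> 3 copies

111000000111111000000


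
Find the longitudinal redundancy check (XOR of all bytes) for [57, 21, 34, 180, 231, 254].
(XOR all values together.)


XOR chain: 57 ^ 21 ^ 34 ^ 180 ^ 231 ^ 254 = 163

163


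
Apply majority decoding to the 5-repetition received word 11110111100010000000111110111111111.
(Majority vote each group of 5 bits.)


Groups: 11110, 11110, 00100, 00000, 11111, 01111, 11111
Majority votes: 1100111

1100111


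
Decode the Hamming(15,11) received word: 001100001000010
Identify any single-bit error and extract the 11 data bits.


Syndrome = 0: no error detected

Data: 10001000010 (no errors)


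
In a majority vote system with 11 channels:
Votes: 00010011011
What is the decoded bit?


Ones: 5 out of 11
Threshold: 6

0 (5/11 voted 1)


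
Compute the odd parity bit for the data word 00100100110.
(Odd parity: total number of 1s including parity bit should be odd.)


Number of 1s in data: 4
Parity bit: 1

1


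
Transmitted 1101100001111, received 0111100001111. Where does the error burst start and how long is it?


XOR: 1010000000000

Burst at position 0, length 3


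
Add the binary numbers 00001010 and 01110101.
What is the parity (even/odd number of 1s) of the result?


00001010 = 10
01110101 = 117
Sum = 127 = 1111111
1s count = 7

odd parity (7 ones in 1111111)


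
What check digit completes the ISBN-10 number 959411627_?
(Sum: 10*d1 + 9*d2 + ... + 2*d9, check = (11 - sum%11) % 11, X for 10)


Weighted sum: 290
290 mod 11 = 4

Check digit: 7


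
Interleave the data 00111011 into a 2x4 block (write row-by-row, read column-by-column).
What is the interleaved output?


Matrix:
  0011
  1011
Read columns: 01001111

01001111


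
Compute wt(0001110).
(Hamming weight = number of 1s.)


Counting 1s in 0001110

3


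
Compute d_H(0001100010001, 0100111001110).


XOR: 0101011011111
Count of 1s: 9

9


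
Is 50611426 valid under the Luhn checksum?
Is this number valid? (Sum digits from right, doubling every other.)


Luhn sum = 21
21 mod 10 = 1

Invalid (Luhn sum mod 10 = 1)


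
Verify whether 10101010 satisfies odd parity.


Number of 1s: 4

No, parity error (4 ones)


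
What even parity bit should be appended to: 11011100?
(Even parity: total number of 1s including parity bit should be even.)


Number of 1s in data: 5
Parity bit: 1

1


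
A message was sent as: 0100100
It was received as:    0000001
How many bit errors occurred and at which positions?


XOR: 0100101

3 error(s) at position(s): 1, 4, 6


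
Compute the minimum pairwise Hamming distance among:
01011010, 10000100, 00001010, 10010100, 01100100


Comparing all pairs, minimum distance: 1
Can detect 0 errors, correct 0 errors

1


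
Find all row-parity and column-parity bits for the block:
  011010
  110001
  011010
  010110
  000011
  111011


Row parities: 111101
Column parities: 011111

Row P: 111101, Col P: 011111, Corner: 1


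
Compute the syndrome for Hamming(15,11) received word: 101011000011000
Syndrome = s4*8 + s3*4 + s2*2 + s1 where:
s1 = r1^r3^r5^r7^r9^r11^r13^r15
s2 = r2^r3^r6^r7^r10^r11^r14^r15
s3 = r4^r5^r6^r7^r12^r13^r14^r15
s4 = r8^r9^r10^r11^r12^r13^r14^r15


s1=0, s2=1, s3=1, s4=0

Syndrome = 6 (error at position 6)


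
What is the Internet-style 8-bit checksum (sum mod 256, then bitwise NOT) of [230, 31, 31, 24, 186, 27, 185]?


Sum = 714 mod 256 = 202
Complement = 53

53


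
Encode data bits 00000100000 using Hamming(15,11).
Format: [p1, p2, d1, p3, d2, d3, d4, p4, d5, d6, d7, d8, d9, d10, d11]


Parity bits: p1=0, p2=1, p3=0, p4=1

010000010100000


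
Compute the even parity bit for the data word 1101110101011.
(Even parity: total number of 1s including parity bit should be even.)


Number of 1s in data: 9
Parity bit: 1

1


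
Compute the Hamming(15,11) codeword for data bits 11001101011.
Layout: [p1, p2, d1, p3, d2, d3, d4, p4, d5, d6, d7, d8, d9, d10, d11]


Parity bits: p1=0, p2=0, p3=0, p4=1

001010011101011


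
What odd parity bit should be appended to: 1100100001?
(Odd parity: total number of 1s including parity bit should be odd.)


Number of 1s in data: 4
Parity bit: 1

1


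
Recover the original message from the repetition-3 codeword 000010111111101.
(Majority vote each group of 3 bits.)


Groups: 000, 010, 111, 111, 101
Majority votes: 00111

00111


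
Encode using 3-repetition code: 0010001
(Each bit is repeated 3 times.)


Each bit -> 3 copies

000000111000000000111


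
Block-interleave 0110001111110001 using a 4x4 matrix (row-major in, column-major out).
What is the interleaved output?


Matrix:
  0110
  0011
  1111
  0001
Read columns: 0010101011100111

0010101011100111


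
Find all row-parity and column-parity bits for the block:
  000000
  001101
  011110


Row parities: 010
Column parities: 010011

Row P: 010, Col P: 010011, Corner: 1


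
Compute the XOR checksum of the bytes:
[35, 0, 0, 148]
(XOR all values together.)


XOR chain: 35 ^ 0 ^ 0 ^ 148 = 183

183


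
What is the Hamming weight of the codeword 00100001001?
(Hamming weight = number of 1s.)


Counting 1s in 00100001001

3


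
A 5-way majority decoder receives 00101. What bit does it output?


Ones: 2 out of 5
Threshold: 3

0 (2/5 voted 1)


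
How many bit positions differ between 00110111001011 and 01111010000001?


XOR: 01001101001010
Count of 1s: 6

6


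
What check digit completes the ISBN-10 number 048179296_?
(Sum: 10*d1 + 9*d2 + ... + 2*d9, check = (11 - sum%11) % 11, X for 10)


Weighted sum: 241
241 mod 11 = 10

Check digit: 1


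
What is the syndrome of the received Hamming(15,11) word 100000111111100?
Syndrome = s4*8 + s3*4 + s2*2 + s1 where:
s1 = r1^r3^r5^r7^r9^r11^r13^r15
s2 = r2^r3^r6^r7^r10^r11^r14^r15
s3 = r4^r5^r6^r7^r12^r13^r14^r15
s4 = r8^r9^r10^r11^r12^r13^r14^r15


s1=1, s2=1, s3=1, s4=0

Syndrome = 7 (error at position 7)


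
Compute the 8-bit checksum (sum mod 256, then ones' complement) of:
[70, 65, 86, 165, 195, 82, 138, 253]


Sum = 1054 mod 256 = 30
Complement = 225

225


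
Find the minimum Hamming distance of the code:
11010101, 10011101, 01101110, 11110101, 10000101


Comparing all pairs, minimum distance: 1
Can detect 0 errors, correct 0 errors

1


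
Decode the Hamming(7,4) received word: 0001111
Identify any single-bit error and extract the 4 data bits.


Syndrome = 0: no error detected

Data: 0111 (no errors)


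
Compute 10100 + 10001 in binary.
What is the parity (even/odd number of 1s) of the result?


10100 = 20
10001 = 17
Sum = 37 = 100101
1s count = 3

odd parity (3 ones in 100101)


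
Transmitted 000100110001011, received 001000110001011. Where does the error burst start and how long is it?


XOR: 001100000000000

Burst at position 2, length 2


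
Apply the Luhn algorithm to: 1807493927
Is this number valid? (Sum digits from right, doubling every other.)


Luhn sum = 60
60 mod 10 = 0

Valid (Luhn sum mod 10 = 0)


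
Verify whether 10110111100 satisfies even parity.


Number of 1s: 7

No, parity error (7 ones)


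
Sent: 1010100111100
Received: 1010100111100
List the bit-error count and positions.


XOR: 0000000000000

0 errors (received matches sent)


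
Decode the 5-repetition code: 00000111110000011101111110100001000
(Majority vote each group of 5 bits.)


Groups: 00000, 11111, 00000, 11101, 11111, 01000, 01000
Majority votes: 0101100

0101100


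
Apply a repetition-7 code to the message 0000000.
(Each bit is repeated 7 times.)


Each bit -> 7 copies

0000000000000000000000000000000000000000000000000


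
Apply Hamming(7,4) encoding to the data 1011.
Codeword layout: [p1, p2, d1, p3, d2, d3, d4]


Parity bits: p1=0, p2=1, p3=0

0110011


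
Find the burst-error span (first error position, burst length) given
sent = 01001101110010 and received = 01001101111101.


XOR: 00000000001111

Burst at position 10, length 4


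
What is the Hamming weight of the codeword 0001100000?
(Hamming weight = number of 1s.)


Counting 1s in 0001100000

2


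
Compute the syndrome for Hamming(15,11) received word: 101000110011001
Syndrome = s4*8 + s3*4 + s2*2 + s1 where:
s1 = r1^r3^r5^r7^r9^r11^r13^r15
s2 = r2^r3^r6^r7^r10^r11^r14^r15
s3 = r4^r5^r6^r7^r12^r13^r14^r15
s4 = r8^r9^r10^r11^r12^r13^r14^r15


s1=1, s2=0, s3=1, s4=0

Syndrome = 5 (error at position 5)


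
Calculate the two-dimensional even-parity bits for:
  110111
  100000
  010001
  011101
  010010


Row parities: 11000
Column parities: 001001

Row P: 11000, Col P: 001001, Corner: 0


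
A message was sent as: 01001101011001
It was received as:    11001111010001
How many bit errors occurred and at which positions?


XOR: 10000010001000

3 error(s) at position(s): 0, 6, 10


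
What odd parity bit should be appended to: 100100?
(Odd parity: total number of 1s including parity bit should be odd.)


Number of 1s in data: 2
Parity bit: 1

1


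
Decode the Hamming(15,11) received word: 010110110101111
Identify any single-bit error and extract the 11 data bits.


Syndrome = 6: error at position 6

Data: 01110101111 (corrected bit 6)


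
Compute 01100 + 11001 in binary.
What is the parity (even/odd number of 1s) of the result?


01100 = 12
11001 = 25
Sum = 37 = 100101
1s count = 3

odd parity (3 ones in 100101)


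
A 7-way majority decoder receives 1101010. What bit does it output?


Ones: 4 out of 7
Threshold: 4

1 (4/7 voted 1)


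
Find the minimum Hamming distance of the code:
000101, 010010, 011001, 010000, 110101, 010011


Comparing all pairs, minimum distance: 1
Can detect 0 errors, correct 0 errors

1


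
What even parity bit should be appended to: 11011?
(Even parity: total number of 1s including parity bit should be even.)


Number of 1s in data: 4
Parity bit: 0

0


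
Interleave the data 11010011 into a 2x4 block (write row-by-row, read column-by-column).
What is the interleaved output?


Matrix:
  1101
  0011
Read columns: 10100111

10100111


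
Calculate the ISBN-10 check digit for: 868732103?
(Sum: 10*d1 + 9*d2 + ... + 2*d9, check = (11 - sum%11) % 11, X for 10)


Weighted sum: 285
285 mod 11 = 10

Check digit: 1


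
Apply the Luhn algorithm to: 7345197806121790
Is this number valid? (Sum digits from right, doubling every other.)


Luhn sum = 73
73 mod 10 = 3

Invalid (Luhn sum mod 10 = 3)


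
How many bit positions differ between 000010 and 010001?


XOR: 010011
Count of 1s: 3

3


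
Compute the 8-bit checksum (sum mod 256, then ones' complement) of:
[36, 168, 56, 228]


Sum = 488 mod 256 = 232
Complement = 23

23


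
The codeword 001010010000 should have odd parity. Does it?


Number of 1s: 3

Yes, parity is correct (3 ones)


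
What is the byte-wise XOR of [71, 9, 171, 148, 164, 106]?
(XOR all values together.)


XOR chain: 71 ^ 9 ^ 171 ^ 148 ^ 164 ^ 106 = 191

191


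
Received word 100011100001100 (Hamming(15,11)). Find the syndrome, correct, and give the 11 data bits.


Syndrome = 4: error at position 4

Data: 01110001100 (corrected bit 4)


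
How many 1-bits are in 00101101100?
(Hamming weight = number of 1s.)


Counting 1s in 00101101100

5


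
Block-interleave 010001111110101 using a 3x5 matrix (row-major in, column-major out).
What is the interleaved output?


Matrix:
  01000
  11111
  10101
Read columns: 011110011010011

011110011010011


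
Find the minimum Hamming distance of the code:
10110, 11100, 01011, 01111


Comparing all pairs, minimum distance: 1
Can detect 0 errors, correct 0 errors

1


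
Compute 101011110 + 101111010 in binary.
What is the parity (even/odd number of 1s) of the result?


101011110 = 350
101111010 = 378
Sum = 728 = 1011011000
1s count = 5

odd parity (5 ones in 1011011000)


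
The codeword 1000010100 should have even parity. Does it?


Number of 1s: 3

No, parity error (3 ones)


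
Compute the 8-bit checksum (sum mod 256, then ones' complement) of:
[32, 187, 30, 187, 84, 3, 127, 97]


Sum = 747 mod 256 = 235
Complement = 20

20


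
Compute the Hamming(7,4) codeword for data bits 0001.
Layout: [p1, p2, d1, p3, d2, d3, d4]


Parity bits: p1=1, p2=1, p3=1

1101001


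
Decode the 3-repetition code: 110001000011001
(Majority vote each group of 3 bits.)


Groups: 110, 001, 000, 011, 001
Majority votes: 10010

10010


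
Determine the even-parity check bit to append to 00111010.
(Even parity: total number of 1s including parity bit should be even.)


Number of 1s in data: 4
Parity bit: 0

0


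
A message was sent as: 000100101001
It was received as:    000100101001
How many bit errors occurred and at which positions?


XOR: 000000000000

0 errors (received matches sent)


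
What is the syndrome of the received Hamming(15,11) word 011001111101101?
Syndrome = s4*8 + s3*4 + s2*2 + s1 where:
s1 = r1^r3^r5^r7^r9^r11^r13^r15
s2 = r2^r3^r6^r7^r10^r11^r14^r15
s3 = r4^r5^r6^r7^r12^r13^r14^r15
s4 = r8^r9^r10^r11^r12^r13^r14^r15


s1=1, s2=0, s3=1, s4=0

Syndrome = 5 (error at position 5)


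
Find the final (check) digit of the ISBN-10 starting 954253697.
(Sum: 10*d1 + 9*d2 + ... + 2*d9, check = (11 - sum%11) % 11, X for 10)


Weighted sum: 291
291 mod 11 = 5

Check digit: 6


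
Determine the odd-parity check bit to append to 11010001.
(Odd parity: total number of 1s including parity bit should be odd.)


Number of 1s in data: 4
Parity bit: 1

1


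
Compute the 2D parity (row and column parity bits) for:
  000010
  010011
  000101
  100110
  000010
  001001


Row parities: 110110
Column parities: 111001

Row P: 110110, Col P: 111001, Corner: 0


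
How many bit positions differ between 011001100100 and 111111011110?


XOR: 100110111010
Count of 1s: 7

7


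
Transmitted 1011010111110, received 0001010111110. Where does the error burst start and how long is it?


XOR: 1010000000000

Burst at position 0, length 3


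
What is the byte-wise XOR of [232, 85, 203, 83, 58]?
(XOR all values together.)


XOR chain: 232 ^ 85 ^ 203 ^ 83 ^ 58 = 31

31


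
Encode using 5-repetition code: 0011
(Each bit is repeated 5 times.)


Each bit -> 5 copies

00000000001111111111


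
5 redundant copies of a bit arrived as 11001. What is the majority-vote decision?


Ones: 3 out of 5
Threshold: 3

1 (3/5 voted 1)


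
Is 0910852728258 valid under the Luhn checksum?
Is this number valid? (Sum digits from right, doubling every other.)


Luhn sum = 46
46 mod 10 = 6

Invalid (Luhn sum mod 10 = 6)


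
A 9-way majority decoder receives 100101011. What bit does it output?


Ones: 5 out of 9
Threshold: 5

1 (5/9 voted 1)


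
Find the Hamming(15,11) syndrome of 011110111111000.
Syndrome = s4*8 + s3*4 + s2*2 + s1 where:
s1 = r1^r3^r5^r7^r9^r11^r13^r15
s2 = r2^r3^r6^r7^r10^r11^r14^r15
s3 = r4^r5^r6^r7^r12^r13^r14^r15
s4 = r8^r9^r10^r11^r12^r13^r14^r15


s1=1, s2=1, s3=0, s4=1

Syndrome = 11 (error at position 11)


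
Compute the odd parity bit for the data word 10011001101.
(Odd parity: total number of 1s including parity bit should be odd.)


Number of 1s in data: 6
Parity bit: 1

1


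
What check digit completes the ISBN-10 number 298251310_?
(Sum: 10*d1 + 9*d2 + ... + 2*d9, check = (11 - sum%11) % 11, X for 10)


Weighted sum: 229
229 mod 11 = 9

Check digit: 2


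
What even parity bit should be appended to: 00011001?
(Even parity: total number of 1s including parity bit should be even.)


Number of 1s in data: 3
Parity bit: 1

1


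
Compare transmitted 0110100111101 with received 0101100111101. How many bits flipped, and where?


XOR: 0011000000000

2 error(s) at position(s): 2, 3


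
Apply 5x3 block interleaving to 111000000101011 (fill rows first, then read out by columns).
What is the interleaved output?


Matrix:
  111
  000
  000
  101
  011
Read columns: 100101000110011

100101000110011


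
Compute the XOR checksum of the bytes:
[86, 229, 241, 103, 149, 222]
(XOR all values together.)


XOR chain: 86 ^ 229 ^ 241 ^ 103 ^ 149 ^ 222 = 110

110


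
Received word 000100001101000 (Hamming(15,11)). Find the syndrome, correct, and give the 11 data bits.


Syndrome = 11: error at position 11

Data: 00001111000 (corrected bit 11)


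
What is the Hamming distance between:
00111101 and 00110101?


XOR: 00001000
Count of 1s: 1

1


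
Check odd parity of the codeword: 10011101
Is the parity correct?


Number of 1s: 5

Yes, parity is correct (5 ones)


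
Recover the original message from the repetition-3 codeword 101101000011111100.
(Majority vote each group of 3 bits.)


Groups: 101, 101, 000, 011, 111, 100
Majority votes: 110110

110110


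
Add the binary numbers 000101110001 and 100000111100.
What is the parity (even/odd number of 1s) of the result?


000101110001 = 369
100000111100 = 2108
Sum = 2477 = 100110101101
1s count = 7

odd parity (7 ones in 100110101101)


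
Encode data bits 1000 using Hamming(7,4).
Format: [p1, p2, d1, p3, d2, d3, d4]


Parity bits: p1=1, p2=1, p3=0

1110000


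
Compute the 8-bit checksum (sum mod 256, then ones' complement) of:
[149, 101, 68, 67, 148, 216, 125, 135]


Sum = 1009 mod 256 = 241
Complement = 14

14


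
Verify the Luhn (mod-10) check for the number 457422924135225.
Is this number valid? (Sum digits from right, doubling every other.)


Luhn sum = 60
60 mod 10 = 0

Valid (Luhn sum mod 10 = 0)


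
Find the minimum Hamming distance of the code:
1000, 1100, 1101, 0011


Comparing all pairs, minimum distance: 1
Can detect 0 errors, correct 0 errors

1


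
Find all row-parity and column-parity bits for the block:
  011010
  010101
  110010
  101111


Row parities: 1111
Column parities: 010010

Row P: 1111, Col P: 010010, Corner: 0


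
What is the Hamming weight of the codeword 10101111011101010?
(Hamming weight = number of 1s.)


Counting 1s in 10101111011101010

11


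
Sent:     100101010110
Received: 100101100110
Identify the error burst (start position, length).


XOR: 000000110000

Burst at position 6, length 2


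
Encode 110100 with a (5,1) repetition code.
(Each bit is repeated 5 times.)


Each bit -> 5 copies

111111111100000111110000000000


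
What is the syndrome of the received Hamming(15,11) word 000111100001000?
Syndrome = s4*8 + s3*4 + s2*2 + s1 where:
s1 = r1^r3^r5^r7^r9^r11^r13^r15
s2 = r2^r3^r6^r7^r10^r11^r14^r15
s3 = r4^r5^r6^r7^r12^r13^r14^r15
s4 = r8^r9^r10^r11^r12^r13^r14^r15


s1=0, s2=0, s3=1, s4=1

Syndrome = 12 (error at position 12)


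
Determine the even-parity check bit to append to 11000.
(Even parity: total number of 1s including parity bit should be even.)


Number of 1s in data: 2
Parity bit: 0

0


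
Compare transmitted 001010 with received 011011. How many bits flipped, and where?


XOR: 010001

2 error(s) at position(s): 1, 5


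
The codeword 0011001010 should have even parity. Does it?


Number of 1s: 4

Yes, parity is correct (4 ones)


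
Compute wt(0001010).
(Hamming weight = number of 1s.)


Counting 1s in 0001010

2


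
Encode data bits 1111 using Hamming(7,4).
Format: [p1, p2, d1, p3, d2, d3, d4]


Parity bits: p1=1, p2=1, p3=1

1111111


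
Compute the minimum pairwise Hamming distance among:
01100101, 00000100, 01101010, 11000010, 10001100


Comparing all pairs, minimum distance: 2
Can detect 1 errors, correct 0 errors

2


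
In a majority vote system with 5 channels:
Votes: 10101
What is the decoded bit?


Ones: 3 out of 5
Threshold: 3

1 (3/5 voted 1)


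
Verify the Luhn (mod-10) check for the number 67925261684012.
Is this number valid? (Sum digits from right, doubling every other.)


Luhn sum = 51
51 mod 10 = 1

Invalid (Luhn sum mod 10 = 1)


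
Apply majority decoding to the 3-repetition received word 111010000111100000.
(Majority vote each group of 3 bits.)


Groups: 111, 010, 000, 111, 100, 000
Majority votes: 100100

100100


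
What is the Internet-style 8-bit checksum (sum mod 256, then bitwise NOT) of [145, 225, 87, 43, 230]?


Sum = 730 mod 256 = 218
Complement = 37

37


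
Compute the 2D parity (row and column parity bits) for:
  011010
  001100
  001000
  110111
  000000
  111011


Row parities: 101101
Column parities: 010010

Row P: 101101, Col P: 010010, Corner: 0


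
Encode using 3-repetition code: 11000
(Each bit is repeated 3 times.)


Each bit -> 3 copies

111111000000000


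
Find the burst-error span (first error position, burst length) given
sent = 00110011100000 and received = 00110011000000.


XOR: 00000000100000

Burst at position 8, length 1


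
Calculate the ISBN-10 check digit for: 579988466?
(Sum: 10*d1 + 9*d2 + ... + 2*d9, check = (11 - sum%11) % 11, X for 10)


Weighted sum: 382
382 mod 11 = 8

Check digit: 3


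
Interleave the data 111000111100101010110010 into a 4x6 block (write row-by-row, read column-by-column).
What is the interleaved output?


Matrix:
  111000
  111100
  101010
  110010
Read columns: 111111011110010000110000

111111011110010000110000


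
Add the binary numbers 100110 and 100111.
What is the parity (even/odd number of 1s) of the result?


100110 = 38
100111 = 39
Sum = 77 = 1001101
1s count = 4

even parity (4 ones in 1001101)


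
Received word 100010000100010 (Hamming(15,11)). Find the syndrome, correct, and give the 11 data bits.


Syndrome = 0: no error detected

Data: 01000100010 (no errors)


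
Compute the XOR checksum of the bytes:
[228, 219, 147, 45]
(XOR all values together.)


XOR chain: 228 ^ 219 ^ 147 ^ 45 = 129

129


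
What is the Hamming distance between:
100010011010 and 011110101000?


XOR: 111100110010
Count of 1s: 7

7


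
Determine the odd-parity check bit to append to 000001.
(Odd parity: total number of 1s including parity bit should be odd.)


Number of 1s in data: 1
Parity bit: 0

0


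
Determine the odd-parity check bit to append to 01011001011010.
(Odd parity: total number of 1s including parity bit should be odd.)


Number of 1s in data: 7
Parity bit: 0

0


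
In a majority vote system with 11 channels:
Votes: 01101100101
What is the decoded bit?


Ones: 6 out of 11
Threshold: 6

1 (6/11 voted 1)


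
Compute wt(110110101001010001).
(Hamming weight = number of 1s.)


Counting 1s in 110110101001010001

9


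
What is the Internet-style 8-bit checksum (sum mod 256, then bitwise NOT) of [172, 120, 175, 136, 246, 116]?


Sum = 965 mod 256 = 197
Complement = 58

58


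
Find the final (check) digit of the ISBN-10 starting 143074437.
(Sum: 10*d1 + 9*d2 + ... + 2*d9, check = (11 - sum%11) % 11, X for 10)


Weighted sum: 171
171 mod 11 = 6

Check digit: 5


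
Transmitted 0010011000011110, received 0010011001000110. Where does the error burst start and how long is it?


XOR: 0000000001011000

Burst at position 9, length 4


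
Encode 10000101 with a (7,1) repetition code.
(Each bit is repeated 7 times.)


Each bit -> 7 copies

11111110000000000000000000000000000111111100000001111111


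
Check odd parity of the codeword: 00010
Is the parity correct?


Number of 1s: 1

Yes, parity is correct (1 ones)


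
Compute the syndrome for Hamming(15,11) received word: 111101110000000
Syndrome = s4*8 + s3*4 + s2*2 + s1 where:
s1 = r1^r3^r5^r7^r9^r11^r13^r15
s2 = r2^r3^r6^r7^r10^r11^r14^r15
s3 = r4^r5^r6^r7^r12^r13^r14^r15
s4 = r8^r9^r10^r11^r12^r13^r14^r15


s1=1, s2=0, s3=1, s4=1

Syndrome = 13 (error at position 13)


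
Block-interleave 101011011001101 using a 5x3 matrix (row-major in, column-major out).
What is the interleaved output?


Matrix:
  101
  011
  011
  001
  101
Read columns: 100010110011111

100010110011111


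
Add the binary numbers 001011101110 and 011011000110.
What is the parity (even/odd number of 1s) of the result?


001011101110 = 750
011011000110 = 1734
Sum = 2484 = 100110110100
1s count = 6

even parity (6 ones in 100110110100)


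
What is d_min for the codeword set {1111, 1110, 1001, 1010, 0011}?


Comparing all pairs, minimum distance: 1
Can detect 0 errors, correct 0 errors

1


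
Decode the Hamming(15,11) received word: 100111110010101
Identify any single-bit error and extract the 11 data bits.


Syndrome = 0: no error detected

Data: 01110010101 (no errors)


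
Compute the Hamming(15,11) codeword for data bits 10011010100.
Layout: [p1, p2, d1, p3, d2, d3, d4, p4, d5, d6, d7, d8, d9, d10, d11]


Parity bits: p1=1, p2=1, p3=0, p4=1

111000111010100


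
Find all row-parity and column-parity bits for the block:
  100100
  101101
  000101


Row parities: 000
Column parities: 001100

Row P: 000, Col P: 001100, Corner: 0


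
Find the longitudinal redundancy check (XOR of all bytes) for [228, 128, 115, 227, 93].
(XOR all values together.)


XOR chain: 228 ^ 128 ^ 115 ^ 227 ^ 93 = 169

169


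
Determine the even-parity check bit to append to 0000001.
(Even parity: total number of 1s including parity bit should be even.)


Number of 1s in data: 1
Parity bit: 1

1


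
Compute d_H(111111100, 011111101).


XOR: 100000001
Count of 1s: 2

2


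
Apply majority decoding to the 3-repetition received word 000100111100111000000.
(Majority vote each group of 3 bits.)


Groups: 000, 100, 111, 100, 111, 000, 000
Majority votes: 0010100

0010100


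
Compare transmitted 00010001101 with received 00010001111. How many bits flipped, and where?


XOR: 00000000010

1 error(s) at position(s): 9


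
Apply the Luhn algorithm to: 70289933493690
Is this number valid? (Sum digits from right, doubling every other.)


Luhn sum = 82
82 mod 10 = 2

Invalid (Luhn sum mod 10 = 2)


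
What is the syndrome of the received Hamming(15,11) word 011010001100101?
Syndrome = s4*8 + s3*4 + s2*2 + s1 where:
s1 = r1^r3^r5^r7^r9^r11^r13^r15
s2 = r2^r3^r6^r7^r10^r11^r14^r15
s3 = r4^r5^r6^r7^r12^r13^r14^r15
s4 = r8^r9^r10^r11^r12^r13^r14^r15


s1=1, s2=0, s3=1, s4=0

Syndrome = 5 (error at position 5)


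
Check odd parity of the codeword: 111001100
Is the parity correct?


Number of 1s: 5

Yes, parity is correct (5 ones)


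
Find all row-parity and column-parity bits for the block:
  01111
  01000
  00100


Row parities: 011
Column parities: 00011

Row P: 011, Col P: 00011, Corner: 0


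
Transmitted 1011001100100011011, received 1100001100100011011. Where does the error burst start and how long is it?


XOR: 0111000000000000000

Burst at position 1, length 3


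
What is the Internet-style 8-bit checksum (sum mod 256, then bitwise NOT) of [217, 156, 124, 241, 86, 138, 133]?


Sum = 1095 mod 256 = 71
Complement = 184

184


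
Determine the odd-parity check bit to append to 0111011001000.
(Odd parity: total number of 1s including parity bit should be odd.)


Number of 1s in data: 6
Parity bit: 1

1


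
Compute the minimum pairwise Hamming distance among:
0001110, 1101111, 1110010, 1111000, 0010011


Comparing all pairs, minimum distance: 2
Can detect 1 errors, correct 0 errors

2


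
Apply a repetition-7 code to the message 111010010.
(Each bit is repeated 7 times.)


Each bit -> 7 copies

111111111111111111111000000011111110000000000000011111110000000


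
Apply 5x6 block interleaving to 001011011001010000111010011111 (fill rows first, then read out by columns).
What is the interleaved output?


Matrix:
  001011
  011001
  010000
  111010
  011111
Read columns: 000100111111011000011001111001

000100111111011000011001111001
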